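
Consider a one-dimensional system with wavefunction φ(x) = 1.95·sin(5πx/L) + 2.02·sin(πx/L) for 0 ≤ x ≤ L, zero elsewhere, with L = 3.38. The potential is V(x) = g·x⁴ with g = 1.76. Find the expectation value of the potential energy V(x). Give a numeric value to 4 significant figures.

38.33

⟨V⟩ = ∫ V(x)·|φ|² dx / ∫|φ|² dx.
On 0 ≤ x ≤ L (j ≠ l): ∫sin²(jπx/L) dx = L/2, ∫sin(jπx/L)·sin(lπx/L) dx = 0; diagonal moments ∫x·sin²(jπx/L) dx = L²/4, ∫x²·sin²(jπx/L) dx = L³·(1/6 − 1/(4j²π²)); cross terms ∫x·sin(jπx/L)·sin(lπx/L) dx = 0 for j + l even and −4jlL²/(π²(j² − l²)²) for j + l odd, ∫x²·sin(jπx/L)·sin(lπx/L) dx = (−1)^(j+l)·4jlL³/(π²(j² − l²)²); higher powers the same way via product-to-sum and parts.
State is unnormalized: ∫|φ|² dx = 13.322, and ∫φ*·V(x)·φ dx = 510.67, so ⟨V⟩ = 510.67 / 13.322.
⟨V⟩ = 38.332.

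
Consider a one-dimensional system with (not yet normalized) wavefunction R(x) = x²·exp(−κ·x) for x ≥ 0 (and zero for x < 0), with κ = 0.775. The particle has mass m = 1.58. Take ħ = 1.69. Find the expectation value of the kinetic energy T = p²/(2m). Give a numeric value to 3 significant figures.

T = −(ħ²/2m) d²/dx², so ⟨T⟩ = −(ħ²/2m) ∫ R*·R'' dx / ∫|R|² dx; with m = 1.58.
Differentiate x²·exp(−κ·x) with the product rule; every integrand then reduces to terms xʲ·e^(−2κx) on [0, ∞), with ∫₀^∞ xʲ·e^(−2κx) dx = j!/(2κ)^(j+1).
State is unnormalized: ∫|R|² dx = 2.6826, and ∫R*·(−ħ²/2m · R'') dx = 0.48542, so ⟨T⟩ = 0.48542 / 2.6826.
⟨T⟩ = 0.18095.

0.181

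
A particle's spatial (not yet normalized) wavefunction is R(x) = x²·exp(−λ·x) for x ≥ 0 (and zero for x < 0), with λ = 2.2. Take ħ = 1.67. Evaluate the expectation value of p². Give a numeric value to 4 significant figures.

4.499

p² R = −ħ² d²R/dx²; ⟨p²⟩ = −ħ² ∫ R*·R'' dx / ∫|R|² dx.
Differentiate x²·exp(−λ·x) with the product rule; every integrand then reduces to terms xʲ·e^(−2λx) on [0, ∞), with ∫₀^∞ xʲ·e^(−2λx) dx = j!/(2λ)^(j+1).
State is unnormalized: ∫|R|² dx = 0.014553, and ∫R*·(−ħ² R'') dx = 0.065479, so ⟨p²⟩ = 0.065479 / 0.014553.
⟨p²⟩ = 4.4994.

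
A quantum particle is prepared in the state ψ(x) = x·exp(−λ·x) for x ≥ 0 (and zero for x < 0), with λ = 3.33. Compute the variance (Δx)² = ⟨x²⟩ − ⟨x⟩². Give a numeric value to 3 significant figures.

0.0676

Compute ⟨x⟩ and ⟨x²⟩ separately, then (Δx)² = ⟨x²⟩ − ⟨x⟩².
Every integrand reduces to terms xʲ·e^(−2λx) on [0, ∞); use ∫₀^∞ xʲ·e^(−2λx) dx = j!/(2λ)^(j+1).
Normalization: ∫|ψ|² dx = 0.0067703.
⟨x⟩ = 0.45045 and ⟨x²⟩ = 0.27054.
(Δx)² = 0.27054 − (0.45045)² = 0.067635.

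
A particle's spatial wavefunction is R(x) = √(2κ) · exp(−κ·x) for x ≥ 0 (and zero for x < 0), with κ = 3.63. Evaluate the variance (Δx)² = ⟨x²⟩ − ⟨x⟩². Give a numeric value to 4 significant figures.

Compute ⟨x⟩ and ⟨x²⟩ separately, then (Δx)² = ⟨x²⟩ − ⟨x⟩².
Every integrand reduces to terms xʲ·e^(−2κx) on [0, ∞); use ∫₀^∞ xʲ·e^(−2κx) dx = j!/(2κ)^(j+1).
⟨x⟩ = 0.13774 and ⟨x²⟩ = 0.037945.
(Δx)² = 0.037945 − (0.13774)² = 0.018973.

0.01897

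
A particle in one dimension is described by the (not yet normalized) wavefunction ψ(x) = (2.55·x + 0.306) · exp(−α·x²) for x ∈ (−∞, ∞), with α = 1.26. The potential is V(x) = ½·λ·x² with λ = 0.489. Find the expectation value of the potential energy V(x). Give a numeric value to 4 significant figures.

⟨V⟩ = ∫ V(x)·|ψ|² dx / ∫|ψ|² dx.
Expand each integrand as polynomial × e^(−2αx²) and use ∫x^(2j)·e^(−2αx²) dx = (2j−1)!!/(4α)^j · √(π/(2α)), odd powers → 0; here √(π/(2α)) = 1.1165.
State is unnormalized: ∫|ψ|² dx = 1.5451, and ∫ψ*·V(x)·ψ dx = 0.21472, so ⟨V⟩ = 0.21472 / 1.5451.
⟨V⟩ = 0.13897.

0.1390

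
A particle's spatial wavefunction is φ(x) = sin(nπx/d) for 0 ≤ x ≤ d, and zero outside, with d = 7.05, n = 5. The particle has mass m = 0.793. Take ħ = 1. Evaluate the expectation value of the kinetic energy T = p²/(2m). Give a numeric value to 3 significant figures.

3.13

T = −(ħ²/2m) d²/dx², so ⟨T⟩ = −(ħ²/2m) ∫ φ*·φ'' dx / ∫|φ|² dx; with m = 0.793.
d/dx sin(nπx/d) = (nπ/d)·cos(nπx/d) and d²/dx² sin(nπx/d) = −(nπ/d)²·sin(nπx/d); on 0 ≤ x ≤ d, ∫sin²(nπx/d) dx = d/2 and ∫sin(nπx/d)·cos(nπx/d) dx = 0.
State is unnormalized: ∫|φ|² dx = 3.5250, and ∫φ*·(−ħ²/2m · φ'') dx = 11.034, so ⟨T⟩ = 11.034 / 3.5250.
⟨T⟩ = 3.1301.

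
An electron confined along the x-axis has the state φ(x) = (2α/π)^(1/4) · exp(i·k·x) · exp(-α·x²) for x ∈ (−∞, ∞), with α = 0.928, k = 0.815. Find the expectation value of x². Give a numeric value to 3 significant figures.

⟨x²⟩ = ∫ x²·|φ|² dx (integrals over the domain).
Gaussian moments: ∫x^(2j)·e^(−2αx²) dx = (2j−1)!!/(4α)^j · √(π/(2α)), odd powers integrate to 0; here √(π/(2α)) = 1.3010.
⟨x²⟩ = 0.26940.

0.269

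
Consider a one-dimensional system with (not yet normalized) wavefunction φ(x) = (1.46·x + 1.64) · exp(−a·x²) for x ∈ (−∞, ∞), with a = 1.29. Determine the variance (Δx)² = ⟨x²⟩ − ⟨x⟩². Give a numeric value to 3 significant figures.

0.156

Compute ⟨x⟩ and ⟨x²⟩ separately, then (Δx)² = ⟨x²⟩ − ⟨x⟩².
Expand each integrand as polynomial × e^(−2ax²) and use ∫x^(2j)·e^(−2ax²) dx = (2j−1)!!/(4a)^j · √(π/(2a)), odd powers → 0; here √(π/(2a)) = 1.1035.
Normalization: ∫|φ|² dx = 3.4238.
⟨x⟩ = 0.29911 and ⟨x²⟩ = 0.24540.
(Δx)² = 0.24540 − (0.29911)² = 0.15593.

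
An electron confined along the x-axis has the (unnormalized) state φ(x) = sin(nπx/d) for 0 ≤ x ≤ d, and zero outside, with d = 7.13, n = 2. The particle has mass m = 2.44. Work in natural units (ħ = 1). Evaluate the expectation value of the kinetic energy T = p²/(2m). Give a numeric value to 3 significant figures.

0.159

T = −(ħ²/2m) d²/dx², so ⟨T⟩ = −(ħ²/2m) ∫ φ*·φ'' dx / ∫|φ|² dx; with m = 2.44.
d/dx sin(nπx/d) = (nπ/d)·cos(nπx/d) and d²/dx² sin(nπx/d) = −(nπ/d)²·sin(nπx/d); on 0 ≤ x ≤ d, ∫sin²(nπx/d) dx = d/2 and ∫sin(nπx/d)·cos(nπx/d) dx = 0.
State is unnormalized: ∫|φ|² dx = 3.5650, and ∫φ*·(−ħ²/2m · φ'') dx = 0.56731, so ⟨T⟩ = 0.56731 / 3.5650.
⟨T⟩ = 0.15913.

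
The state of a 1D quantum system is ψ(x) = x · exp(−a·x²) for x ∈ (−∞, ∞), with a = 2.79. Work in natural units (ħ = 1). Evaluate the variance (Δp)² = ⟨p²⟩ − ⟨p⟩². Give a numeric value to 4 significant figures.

8.370

Compute ⟨p⟩ and ⟨p²⟩ separately; (Δp)² = ⟨p²⟩ − ⟨p⟩².
Expand each integrand as polynomial × e^(−2ax²) and use ∫x^(2j)·e^(−2ax²) dx = (2j−1)!!/(4a)^j · √(π/(2a)), odd powers → 0; here √(π/(2a)) = 0.75034. Differentiate with the product rule, d/dx e^(−ax²) = −2ax·e^(−ax²).
Normalization: ∫|ψ|² dx = 0.067235.
⟨p⟩ = 0.0000 and ⟨p²⟩ = 8.3700.
(Δp)² = 8.3700 − (0.0000)² = 8.3700.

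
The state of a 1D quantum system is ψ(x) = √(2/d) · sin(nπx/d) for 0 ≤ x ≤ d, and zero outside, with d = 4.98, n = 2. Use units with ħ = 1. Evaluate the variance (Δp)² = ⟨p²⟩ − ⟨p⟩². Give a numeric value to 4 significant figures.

Compute ⟨p⟩ and ⟨p²⟩ separately; (Δp)² = ⟨p²⟩ − ⟨p⟩².
d/dx sin(nπx/d) = (nπ/d)·cos(nπx/d) and d²/dx² sin(nπx/d) = −(nπ/d)²·sin(nπx/d); on 0 ≤ x ≤ d, ∫sin²(nπx/d) dx = d/2 and ∫sin(nπx/d)·cos(nπx/d) dx = 0.
⟨p⟩ = 0.0000 and ⟨p²⟩ = 1.5918.
(Δp)² = 1.5918 − (0.0000)² = 1.5918.

1.592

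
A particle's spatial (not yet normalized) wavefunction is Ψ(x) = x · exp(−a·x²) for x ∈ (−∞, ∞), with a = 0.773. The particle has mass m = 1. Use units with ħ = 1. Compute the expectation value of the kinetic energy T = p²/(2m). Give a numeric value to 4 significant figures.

1.160

T = −(ħ²/2m) d²/dx², so ⟨T⟩ = −(ħ²/2m) ∫ Ψ*·Ψ'' dx / ∫|Ψ|² dx; with m = 1.
Expand each integrand as polynomial × e^(−2ax²) and use ∫x^(2j)·e^(−2ax²) dx = (2j−1)!!/(4a)^j · √(π/(2a)), odd powers → 0; here √(π/(2a)) = 1.4255. Differentiate with the product rule, d/dx e^(−ax²) = −2ax·e^(−ax²).
State is unnormalized: ∫|Ψ|² dx = 0.46103, and ∫Ψ*·(−ħ²/2m · Ψ'') dx = 0.53457, so ⟨T⟩ = 0.53457 / 0.46103.
⟨T⟩ = 1.1595.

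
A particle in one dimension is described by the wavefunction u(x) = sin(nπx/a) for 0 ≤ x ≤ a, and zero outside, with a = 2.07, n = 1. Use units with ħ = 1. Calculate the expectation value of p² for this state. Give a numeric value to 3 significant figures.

2.30

p² u = −ħ² d²u/dx²; ⟨p²⟩ = −ħ² ∫ u*·u'' dx / ∫|u|² dx.
d/dx sin(nπx/a) = (nπ/a)·cos(nπx/a) and d²/dx² sin(nπx/a) = −(nπ/a)²·sin(nπx/a); on 0 ≤ x ≤ a, ∫sin²(nπx/a) dx = a/2 and ∫sin(nπx/a)·cos(nπx/a) dx = 0.
State is unnormalized: ∫|u|² dx = 1.0350, and ∫u*·(−ħ² u'') dx = 2.3840, so ⟨p²⟩ = 2.3840 / 1.0350.
⟨p²⟩ = 2.3033.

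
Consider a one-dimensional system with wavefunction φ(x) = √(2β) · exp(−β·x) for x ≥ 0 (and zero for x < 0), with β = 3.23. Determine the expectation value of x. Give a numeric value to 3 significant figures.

0.155

⟨x⟩ = ∫ x·|φ|² dx (integrals over the domain).
Every integrand reduces to terms xʲ·e^(−2βx) on [0, ∞); use ∫₀^∞ xʲ·e^(−2βx) dx = j!/(2β)^(j+1).
⟨x⟩ = 0.15480.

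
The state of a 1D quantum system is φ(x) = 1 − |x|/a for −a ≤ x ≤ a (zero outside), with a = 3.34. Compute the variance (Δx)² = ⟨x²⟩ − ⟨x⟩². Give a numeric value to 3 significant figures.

Compute ⟨x⟩ and ⟨x²⟩ separately, then (Δx)² = ⟨x²⟩ − ⟨x⟩².
φ is even, so ∫ over [−a, a] = 2∫₀ᵃ with φ = 1 − x/a there: ∫₀ᵃ (1 − x/a)² dx = a/3, ∫₀ᵃ x²(1 − x/a)² dx = a³/30, ∫₀ᵃ x⁴(1 − x/a)² dx = a⁵/105.
Normalization: ∫|φ|² dx = 2.2267.
⟨x⟩ = 0.0000 and ⟨x²⟩ = 1.1156.
(Δx)² = 1.1156 − (0.0000)² = 1.1156.

1.12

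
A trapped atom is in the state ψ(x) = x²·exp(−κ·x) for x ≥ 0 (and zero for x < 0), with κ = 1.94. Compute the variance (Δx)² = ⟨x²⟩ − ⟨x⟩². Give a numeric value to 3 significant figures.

Compute ⟨x⟩ and ⟨x²⟩ separately, then (Δx)² = ⟨x²⟩ − ⟨x⟩².
Every integrand reduces to terms xʲ·e^(−2κx) on [0, ∞); use ∫₀^∞ xʲ·e^(−2κx) dx = j!/(2κ)^(j+1).
Normalization: ∫|ψ|² dx = 0.027293.
⟨x⟩ = 1.2887 and ⟨x²⟩ = 1.9928.
(Δx)² = 1.9928 − (1.2887)² = 0.33213.

0.332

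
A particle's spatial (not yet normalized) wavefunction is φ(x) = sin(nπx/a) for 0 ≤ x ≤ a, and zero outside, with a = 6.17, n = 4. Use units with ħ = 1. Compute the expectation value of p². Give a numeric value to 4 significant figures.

p² φ = −ħ² d²φ/dx²; ⟨p²⟩ = −ħ² ∫ φ*·φ'' dx / ∫|φ|² dx.
d/dx sin(nπx/a) = (nπ/a)·cos(nπx/a) and d²/dx² sin(nπx/a) = −(nπ/a)²·sin(nπx/a); on 0 ≤ x ≤ a, ∫sin²(nπx/a) dx = a/2 and ∫sin(nπx/a)·cos(nπx/a) dx = 0.
State is unnormalized: ∫|φ|² dx = 3.0850, and ∫φ*·(−ħ² φ'') dx = 12.797, so ⟨p²⟩ = 12.797 / 3.0850.
⟨p²⟩ = 4.1481.

4.148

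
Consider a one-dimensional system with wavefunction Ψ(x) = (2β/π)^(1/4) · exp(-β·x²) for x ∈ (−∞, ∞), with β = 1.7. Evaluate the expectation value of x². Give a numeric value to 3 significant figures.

0.147

⟨x²⟩ = ∫ x²·|Ψ|² dx (integrals over the domain).
Gaussian moments: ∫x^(2j)·e^(−2βx²) dx = (2j−1)!!/(4β)^j · √(π/(2β)), odd powers integrate to 0; here √(π/(2β)) = 0.96125.
⟨x²⟩ = 0.14706.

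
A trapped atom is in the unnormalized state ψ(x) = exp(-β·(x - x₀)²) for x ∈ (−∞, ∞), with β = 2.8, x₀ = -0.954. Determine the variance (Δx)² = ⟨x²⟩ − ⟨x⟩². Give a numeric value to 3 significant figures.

Compute ⟨x⟩ and ⟨x²⟩ separately, then (Δx)² = ⟨x²⟩ − ⟨x⟩².
Gaussian moments (u = x − x₀): ∫u^(2j)·e^(−2βu²) du = (2j−1)!!/(4β)^j · √(π/(2β)), odd powers integrate to 0; here √(π/(2β)) = 0.74900.
Normalization: ∫|ψ|² dx = 0.74900.
⟨x⟩ = -0.95400 and ⟨x²⟩ = 0.99940.
(Δx)² = 0.99940 − (-0.95400)² = 0.089286.

0.0893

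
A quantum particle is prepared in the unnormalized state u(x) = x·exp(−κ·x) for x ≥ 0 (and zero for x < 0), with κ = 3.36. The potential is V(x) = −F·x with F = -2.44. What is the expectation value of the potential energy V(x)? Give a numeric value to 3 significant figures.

1.09

⟨V⟩ = ∫ V(x)·|u|² dx / ∫|u|² dx.
Every integrand reduces to terms xʲ·e^(−2κx) on [0, ∞); use ∫₀^∞ xʲ·e^(−2κx) dx = j!/(2κ)^(j+1).
State is unnormalized: ∫|u|² dx = 0.0065906, and ∫u*·V(x)·u dx = 0.0071790, so ⟨V⟩ = 0.0071790 / 0.0065906.
⟨V⟩ = 1.0893.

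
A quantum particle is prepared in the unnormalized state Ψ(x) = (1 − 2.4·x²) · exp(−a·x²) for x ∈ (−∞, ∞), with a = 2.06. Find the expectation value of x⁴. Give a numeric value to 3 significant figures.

⟨x⁴⟩ = ∫ x⁴·|Ψ|² dx / ∫|Ψ|² dx (integrals over the domain).
Expand each integrand as polynomial × e^(−2ax²) and use ∫x^(2j)·e^(−2ax²) dx = (2j−1)!!/(4a)^j · √(π/(2a)), odd powers → 0; here √(π/(2a)) = 0.87323.
State is unnormalized: ∫|Ψ|² dx = 0.58679, and ∫Ψ*·x⁴·Ψ dx = 0.040765, so ⟨x⁴⟩ = 0.040765 / 0.58679.
⟨x⁴⟩ = 0.069471.

0.0695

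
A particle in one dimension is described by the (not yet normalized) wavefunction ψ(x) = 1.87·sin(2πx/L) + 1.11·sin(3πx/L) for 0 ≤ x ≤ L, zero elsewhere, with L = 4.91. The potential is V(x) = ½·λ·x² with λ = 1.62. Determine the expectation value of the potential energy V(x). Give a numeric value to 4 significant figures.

⟨V⟩ = ∫ V(x)·|ψ|² dx / ∫|ψ|² dx.
On 0 ≤ x ≤ L (j ≠ l): ∫sin²(jπx/L) dx = L/2, ∫sin(jπx/L)·sin(lπx/L) dx = 0; diagonal moments ∫x·sin²(jπx/L) dx = L²/4, ∫x²·sin²(jπx/L) dx = L³·(1/6 − 1/(4j²π²)); cross terms ∫x·sin(jπx/L)·sin(lπx/L) dx = 0 for j + l even and −4jlL²/(π²(j² − l²)²) for j + l odd, ∫x²·sin(jπx/L)·sin(lπx/L) dx = (−1)^(j+l)·4jlL³/(π²(j² − l²)²); higher powers the same way via product-to-sum and parts.
State is unnormalized: ∫|ψ|² dx = 11.610, and ∫ψ*·V(x)·ψ dx = 34.398, so ⟨V⟩ = 34.398 / 11.610.
⟨V⟩ = 2.9628.

2.963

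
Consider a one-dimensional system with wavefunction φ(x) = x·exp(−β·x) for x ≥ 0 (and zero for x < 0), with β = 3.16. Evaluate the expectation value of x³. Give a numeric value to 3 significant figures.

0.238

⟨x³⟩ = ∫ x³·|φ|² dx / ∫|φ|² dx (integrals over the domain).
Every integrand reduces to terms xʲ·e^(−2βx) on [0, ∞); use ∫₀^∞ xʲ·e^(−2βx) dx = j!/(2β)^(j+1).
State is unnormalized: ∫|φ|² dx = 0.0079228, and ∫φ*·x³·φ dx = 0.0018831, so ⟨x³⟩ = 0.0018831 / 0.0079228.
⟨x³⟩ = 0.23768.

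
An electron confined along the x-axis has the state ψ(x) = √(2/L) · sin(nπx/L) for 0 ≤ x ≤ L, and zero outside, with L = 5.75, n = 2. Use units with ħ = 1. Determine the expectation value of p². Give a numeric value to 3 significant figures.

p² ψ = −ħ² d²ψ/dx²; ⟨p²⟩ = −ħ² ∫ ψ*·ψ'' dx.
d/dx sin(nπx/L) = (nπ/L)·cos(nπx/L) and d²/dx² sin(nπx/L) = −(nπ/L)²·sin(nπx/L); on 0 ≤ x ≤ L, ∫sin²(nπx/L) dx = L/2 and ∫sin(nπx/L)·cos(nπx/L) dx = 0.
⟨p²⟩ = 1.1941.

1.19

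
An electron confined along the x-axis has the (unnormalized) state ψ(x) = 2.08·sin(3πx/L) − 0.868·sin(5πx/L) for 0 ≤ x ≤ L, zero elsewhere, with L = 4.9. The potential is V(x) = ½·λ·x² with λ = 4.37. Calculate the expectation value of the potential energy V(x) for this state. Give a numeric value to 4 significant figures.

15.45

⟨V⟩ = ∫ V(x)·|ψ|² dx / ∫|ψ|² dx.
On 0 ≤ x ≤ L (j ≠ l): ∫sin²(jπx/L) dx = L/2, ∫sin(jπx/L)·sin(lπx/L) dx = 0; diagonal moments ∫x·sin²(jπx/L) dx = L²/4, ∫x²·sin²(jπx/L) dx = L³·(1/6 − 1/(4j²π²)); cross terms ∫x·sin(jπx/L)·sin(lπx/L) dx = 0 for j + l even and −4jlL²/(π²(j² − l²)²) for j + l odd, ∫x²·sin(jπx/L)·sin(lπx/L) dx = (−1)^(j+l)·4jlL³/(π²(j² − l²)²); higher powers the same way via product-to-sum and parts.
State is unnormalized: ∫|ψ|² dx = 12.446, and ∫ψ*·V(x)·ψ dx = 192.27, so ⟨V⟩ = 192.27 / 12.446.
⟨V⟩ = 15.449.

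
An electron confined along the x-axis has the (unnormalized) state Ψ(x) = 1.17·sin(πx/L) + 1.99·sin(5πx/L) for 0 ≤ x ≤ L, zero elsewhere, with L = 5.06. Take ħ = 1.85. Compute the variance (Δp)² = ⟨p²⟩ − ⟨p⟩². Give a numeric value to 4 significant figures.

Compute ⟨p⟩ and ⟨p²⟩ separately; (Δp)² = ⟨p²⟩ − ⟨p⟩².
d²/dx² sin(jπx/L) = −(jπ/L)²·sin(jπx/L); on 0 ≤ x ≤ L, ∫sin²(jπx/L) dx = L/2 and ∫sin(jπx/L)·sin(lπx/L) dx = 0 for j ≠ l, so only diagonal terms survive in ∫|Ψ|² and ∫Ψ·Ψ″; ∫Ψ·Ψ′ dx = [Ψ²/2] between the walls = 0.
Normalization: ∫|Ψ|² dx = 13.482.
⟨p⟩ = 0.0000 and ⟨p²⟩ = 24.849.
(Δp)² = 24.849 − (0.0000)² = 24.849.

24.85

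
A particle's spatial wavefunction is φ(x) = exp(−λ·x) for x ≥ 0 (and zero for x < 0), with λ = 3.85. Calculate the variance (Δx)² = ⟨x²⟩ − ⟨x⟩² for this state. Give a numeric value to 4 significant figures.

Compute ⟨x⟩ and ⟨x²⟩ separately, then (Δx)² = ⟨x²⟩ − ⟨x⟩².
Every integrand reduces to terms xʲ·e^(−2λx) on [0, ∞); use ∫₀^∞ xʲ·e^(−2λx) dx = j!/(2λ)^(j+1).
Normalization: ∫|φ|² dx = 0.12987.
⟨x⟩ = 0.12987 and ⟨x²⟩ = 0.033733.
(Δx)² = 0.033733 − (0.12987)² = 0.016866.

0.01687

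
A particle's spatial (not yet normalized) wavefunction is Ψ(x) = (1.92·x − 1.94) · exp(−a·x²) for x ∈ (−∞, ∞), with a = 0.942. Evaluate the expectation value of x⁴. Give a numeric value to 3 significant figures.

⟨x⁴⟩ = ∫ x⁴·|Ψ|² dx / ∫|Ψ|² dx (integrals over the domain).
Expand each integrand as polynomial × e^(−2ax²) and use ∫x^(2j)·e^(−2ax²) dx = (2j−1)!!/(4a)^j · √(π/(2a)), odd powers → 0; here √(π/(2a)) = 1.2913.
State is unnormalized: ∫|Ψ|² dx = 6.1234, and ∫Ψ*·x⁴·Ψ dx = 2.3617, so ⟨x⁴⟩ = 2.3617 / 6.1234.
⟨x⁴⟩ = 0.38568.

0.386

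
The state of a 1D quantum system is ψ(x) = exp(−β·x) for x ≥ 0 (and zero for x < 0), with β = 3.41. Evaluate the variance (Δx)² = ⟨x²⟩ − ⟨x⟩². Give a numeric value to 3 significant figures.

Compute ⟨x⟩ and ⟨x²⟩ separately, then (Δx)² = ⟨x²⟩ − ⟨x⟩².
Every integrand reduces to terms xʲ·e^(−2βx) on [0, ∞); use ∫₀^∞ xʲ·e^(−2βx) dx = j!/(2β)^(j+1).
Normalization: ∫|ψ|² dx = 0.14663.
⟨x⟩ = 0.14663 and ⟨x²⟩ = 0.042999.
(Δx)² = 0.042999 − (0.14663)² = 0.021500.

0.0215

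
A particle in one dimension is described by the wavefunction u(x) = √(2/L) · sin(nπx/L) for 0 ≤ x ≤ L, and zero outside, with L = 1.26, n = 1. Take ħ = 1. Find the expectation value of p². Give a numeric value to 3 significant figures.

6.22

p² u = −ħ² d²u/dx²; ⟨p²⟩ = −ħ² ∫ u*·u'' dx.
d/dx sin(nπx/L) = (nπ/L)·cos(nπx/L) and d²/dx² sin(nπx/L) = −(nπ/L)²·sin(nπx/L); on 0 ≤ x ≤ L, ∫sin²(nπx/L) dx = L/2 and ∫sin(nπx/L)·cos(nπx/L) dx = 0.
⟨p²⟩ = 6.2167.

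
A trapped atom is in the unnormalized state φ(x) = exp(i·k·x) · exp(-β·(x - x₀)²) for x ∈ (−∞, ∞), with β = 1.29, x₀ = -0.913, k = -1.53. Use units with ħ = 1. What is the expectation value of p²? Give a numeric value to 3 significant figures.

p² φ = −ħ² d²φ/dx²; ⟨p²⟩ = −ħ² ∫ φ*·φ'' dx / ∫|φ|² dx.
Gaussian moments (u = x − x₀): ∫u^(2j)·e^(−2βu²) du = (2j−1)!!/(4β)^j · √(π/(2β)), odd powers integrate to 0; here √(π/(2β)) = 1.1035. Derivatives: φ′ = (ik − 2βu)·φ, φ″ = ((ik − 2βu)² − 2β)·φ; the odd-in-u pieces drop out.
State is unnormalized: ∫|φ|² dx = 1.1035, and ∫φ*·(−ħ² φ'') dx = 4.0066, so ⟨p²⟩ = 4.0066 / 1.1035.
⟨p²⟩ = 3.6309.

3.63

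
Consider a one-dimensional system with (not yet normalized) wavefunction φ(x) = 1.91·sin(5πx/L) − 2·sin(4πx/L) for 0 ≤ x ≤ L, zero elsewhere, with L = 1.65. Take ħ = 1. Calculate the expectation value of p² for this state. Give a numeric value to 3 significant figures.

73.6

p² φ = −ħ² d²φ/dx²; ⟨p²⟩ = −ħ² ∫ φ*·φ'' dx / ∫|φ|² dx.
d²/dx² sin(jπx/L) = −(jπ/L)²·sin(jπx/L); on 0 ≤ x ≤ L, ∫sin²(jπx/L) dx = L/2 and ∫sin(jπx/L)·sin(lπx/L) dx = 0 for j ≠ l, so only diagonal terms survive in ∫|φ|² and ∫φ·φ″; ∫φ·φ′ dx = [φ²/2] between the walls = 0.
State is unnormalized: ∫|φ|² dx = 6.3097, and ∫φ*·(−ħ² φ'') dx = 464.18, so ⟨p²⟩ = 464.18 / 6.3097.
⟨p²⟩ = 73.566.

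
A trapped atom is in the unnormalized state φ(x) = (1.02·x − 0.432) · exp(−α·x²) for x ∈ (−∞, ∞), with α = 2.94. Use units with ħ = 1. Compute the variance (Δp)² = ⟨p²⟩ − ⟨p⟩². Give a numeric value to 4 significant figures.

Compute ⟨p⟩ and ⟨p²⟩ separately; (Δp)² = ⟨p²⟩ − ⟨p⟩².
Expand each integrand as polynomial × e^(−2αx²) and use ∫x^(2j)·e^(−2αx²) dx = (2j−1)!!/(4α)^j · √(π/(2α)), odd powers → 0; here √(π/(2α)) = 0.73095. Differentiate with the product rule, d/dx e^(−αx²) = −2αx·e^(−αx²).
Normalization: ∫|φ|² dx = 0.20108.
⟨p⟩ = 0.0000 and ⟨p²⟩ = 4.8310.
(Δp)² = 4.8310 − (0.0000)² = 4.8310.

4.831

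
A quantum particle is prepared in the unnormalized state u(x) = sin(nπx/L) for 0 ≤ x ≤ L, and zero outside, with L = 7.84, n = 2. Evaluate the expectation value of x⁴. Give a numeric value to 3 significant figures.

⟨x⁴⟩ = ∫ x⁴·|u|² dx / ∫|u|² dx (integrals over the domain).
With sin²θ = (1 − cos2θ)/2 on 0 ≤ x ≤ L: ∫sin²(nπx/L) dx = L/2, ∫x·sin²(nπx/L) dx = L²/4, ∫x²·sin²(nπx/L) dx = L³·(1/6 − 1/(4n²π²)); higher powers xᵏ the same way, integrating xᵏ·cos(2nπx/L) by parts.
State is unnormalized: ∫|u|² dx = 3.9200, and ∫u*·x⁴·u dx = 2601.1, so ⟨x⁴⟩ = 2601.1 / 3.9200.
⟨x⁴⟩ = 663.54.

664.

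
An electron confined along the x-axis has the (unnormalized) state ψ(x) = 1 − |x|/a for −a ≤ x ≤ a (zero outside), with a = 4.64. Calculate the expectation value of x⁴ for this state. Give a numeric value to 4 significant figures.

13.24

⟨x⁴⟩ = ∫ x⁴·|ψ|² dx / ∫|ψ|² dx (integrals over the domain).
ψ is even, so ∫ over [−a, a] = 2∫₀ᵃ with ψ = 1 − x/a there: ∫₀ᵃ (1 − x/a)² dx = a/3, ∫₀ᵃ x²(1 − x/a)² dx = a³/30, ∫₀ᵃ x⁴(1 − x/a)² dx = a⁵/105.
State is unnormalized: ∫|ψ|² dx = 3.0933, and ∫ψ*·x⁴·ψ dx = 40.967, so ⟨x⁴⟩ = 40.967 / 3.0933.
⟨x⁴⟩ = 13.244.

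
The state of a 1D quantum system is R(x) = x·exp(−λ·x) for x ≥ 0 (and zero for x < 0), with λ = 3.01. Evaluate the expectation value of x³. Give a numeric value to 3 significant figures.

⟨x³⟩ = ∫ x³·|R|² dx / ∫|R|² dx (integrals over the domain).
Every integrand reduces to terms xʲ·e^(−2λx) on [0, ∞); use ∫₀^∞ xʲ·e^(−2λx) dx = j!/(2λ)^(j+1).
State is unnormalized: ∫|R|² dx = 0.0091673, and ∫R*·x³·R dx = 0.0025212, so ⟨x³⟩ = 0.0025212 / 0.0091673.
⟨x³⟩ = 0.27502.

0.275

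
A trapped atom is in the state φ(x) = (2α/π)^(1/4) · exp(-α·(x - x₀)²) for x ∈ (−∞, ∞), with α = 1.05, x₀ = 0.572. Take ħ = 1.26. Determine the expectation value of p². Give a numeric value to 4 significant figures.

1.667

p² φ = −ħ² d²φ/dx²; ⟨p²⟩ = −ħ² ∫ φ*·φ'' dx.
Gaussian moments (u = x − x₀): ∫u^(2j)·e^(−2αu²) du = (2j−1)!!/(4α)^j · √(π/(2α)), odd powers integrate to 0; here √(π/(2α)) = 1.2231. Derivatives: d/dx e^(−αu²) = −2αu·e^(−αu²), d²/dx² e^(−αu²) = (4α²u² − 2α)·e^(−αu²).
⟨p²⟩ = 1.6670.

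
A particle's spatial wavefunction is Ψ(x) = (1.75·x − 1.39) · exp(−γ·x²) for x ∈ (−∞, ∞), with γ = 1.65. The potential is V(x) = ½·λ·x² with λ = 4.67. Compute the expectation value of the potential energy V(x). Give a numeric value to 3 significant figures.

⟨V⟩ = ∫ V(x)·|Ψ|² dx / ∫|Ψ|² dx.
Expand each integrand as polynomial × e^(−2γx²) and use ∫x^(2j)·e^(−2γx²) dx = (2j−1)!!/(4γ)^j · √(π/(2γ)), odd powers → 0; here √(π/(2γ)) = 0.97570.
State is unnormalized: ∫|Ψ|² dx = 2.3379, and ∫Ψ*·V(x)·Ψ dx = 1.1475, so ⟨V⟩ = 1.1475 / 2.3379.
⟨V⟩ = 0.49081.

0.491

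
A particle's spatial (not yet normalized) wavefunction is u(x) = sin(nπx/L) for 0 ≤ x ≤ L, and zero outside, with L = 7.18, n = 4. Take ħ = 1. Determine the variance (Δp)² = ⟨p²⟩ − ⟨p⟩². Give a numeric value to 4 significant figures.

3.063

Compute ⟨p⟩ and ⟨p²⟩ separately; (Δp)² = ⟨p²⟩ − ⟨p⟩².
d/dx sin(nπx/L) = (nπ/L)·cos(nπx/L) and d²/dx² sin(nπx/L) = −(nπ/L)²·sin(nπx/L); on 0 ≤ x ≤ L, ∫sin²(nπx/L) dx = L/2 and ∫sin(nπx/L)·cos(nπx/L) dx = 0.
Normalization: ∫|u|² dx = 3.5900.
⟨p⟩ = 0.0000 and ⟨p²⟩ = 3.0632.
(Δp)² = 3.0632 − (0.0000)² = 3.0632.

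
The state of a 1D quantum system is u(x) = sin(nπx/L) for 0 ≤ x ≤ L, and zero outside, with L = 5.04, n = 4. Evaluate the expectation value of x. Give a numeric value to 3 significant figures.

2.52

⟨x⟩ = ∫ x·|u|² dx / ∫|u|² dx (integrals over the domain).
With sin²θ = (1 − cos2θ)/2 on 0 ≤ x ≤ L: ∫sin²(nπx/L) dx = L/2, ∫x·sin²(nπx/L) dx = L²/4, ∫x²·sin²(nπx/L) dx = L³·(1/6 − 1/(4n²π²)); higher powers xᵏ the same way, integrating xᵏ·cos(2nπx/L) by parts.
State is unnormalized: ∫|u|² dx = 2.5200, and ∫u*·x·u dx = 6.3504, so ⟨x⟩ = 6.3504 / 2.5200.
⟨x⟩ = 2.5200.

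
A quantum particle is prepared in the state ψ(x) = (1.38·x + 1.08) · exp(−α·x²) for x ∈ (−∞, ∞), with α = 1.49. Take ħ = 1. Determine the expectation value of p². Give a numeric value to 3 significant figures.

2.13

p² ψ = −ħ² d²ψ/dx²; ⟨p²⟩ = −ħ² ∫ ψ*·ψ'' dx / ∫|ψ|² dx.
Expand each integrand as polynomial × e^(−2αx²) and use ∫x^(2j)·e^(−2αx²) dx = (2j−1)!!/(4α)^j · √(π/(2α)), odd powers → 0; here √(π/(2α)) = 1.0268. Differentiate with the product rule, d/dx e^(−αx²) = −2αx·e^(−αx²).
State is unnormalized: ∫|ψ|² dx = 1.5257, and ∫ψ*·(−ħ² ψ'') dx = 3.2509, so ⟨p²⟩ = 3.2509 / 1.5257.
⟨p²⟩ = 2.1308.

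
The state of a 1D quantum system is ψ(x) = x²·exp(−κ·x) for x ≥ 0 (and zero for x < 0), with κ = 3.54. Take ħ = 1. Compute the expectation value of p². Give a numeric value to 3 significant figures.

4.18

p² ψ = −ħ² d²ψ/dx²; ⟨p²⟩ = −ħ² ∫ ψ*·ψ'' dx / ∫|ψ|² dx.
Differentiate x²·exp(−κ·x) with the product rule; every integrand then reduces to terms xʲ·e^(−2κx) on [0, ∞), with ∫₀^∞ xʲ·e^(−2κx) dx = j!/(2κ)^(j+1).
State is unnormalized: ∫|ψ|² dx = 0.0013491, and ∫ψ*·(−ħ² ψ'') dx = 0.0056355, so ⟨p²⟩ = 0.0056355 / 0.0013491.
⟨p²⟩ = 4.1772.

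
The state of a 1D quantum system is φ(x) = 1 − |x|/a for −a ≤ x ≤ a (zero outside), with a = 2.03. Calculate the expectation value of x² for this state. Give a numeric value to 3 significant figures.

0.412

⟨x²⟩ = ∫ x²·|φ|² dx / ∫|φ|² dx (integrals over the domain).
φ is even, so ∫ over [−a, a] = 2∫₀ᵃ with φ = 1 − x/a there: ∫₀ᵃ (1 − x/a)² dx = a/3, ∫₀ᵃ x²(1 − x/a)² dx = a³/30, ∫₀ᵃ x⁴(1 − x/a)² dx = a⁵/105.
State is unnormalized: ∫|φ|² dx = 1.3533, and ∫φ*·x²·φ dx = 0.55770, so ⟨x²⟩ = 0.55770 / 1.3533.
⟨x²⟩ = 0.41209.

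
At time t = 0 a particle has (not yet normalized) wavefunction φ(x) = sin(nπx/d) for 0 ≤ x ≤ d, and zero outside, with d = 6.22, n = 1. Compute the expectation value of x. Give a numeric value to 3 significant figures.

⟨x⟩ = ∫ x·|φ|² dx / ∫|φ|² dx (integrals over the domain).
With sin²θ = (1 − cos2θ)/2 on 0 ≤ x ≤ d: ∫sin²(nπx/d) dx = d/2, ∫x·sin²(nπx/d) dx = d²/4, ∫x²·sin²(nπx/d) dx = d³·(1/6 − 1/(4n²π²)); higher powers xᵏ the same way, integrating xᵏ·cos(2nπx/d) by parts.
State is unnormalized: ∫|φ|² dx = 3.1100, and ∫φ*·x·φ dx = 9.6721, so ⟨x⟩ = 9.6721 / 3.1100.
⟨x⟩ = 3.1100.

3.11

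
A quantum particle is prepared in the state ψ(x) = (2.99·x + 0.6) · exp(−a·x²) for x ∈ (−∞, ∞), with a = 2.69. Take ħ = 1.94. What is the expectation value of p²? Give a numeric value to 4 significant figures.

24.25

p² ψ = −ħ² d²ψ/dx²; ⟨p²⟩ = −ħ² ∫ ψ*·ψ'' dx / ∫|ψ|² dx.
Expand each integrand as polynomial × e^(−2ax²) and use ∫x^(2j)·e^(−2ax²) dx = (2j−1)!!/(4a)^j · √(π/(2a)), odd powers → 0; here √(π/(2a)) = 0.76416. Differentiate with the product rule, d/dx e^(−ax²) = −2ax·e^(−ax²).
State is unnormalized: ∫|ψ|² dx = 0.91001, and ∫ψ*·(−ħ² ψ'') dx = 22.069, so ⟨p²⟩ = 22.069 / 0.91001.
⟨p²⟩ = 24.251.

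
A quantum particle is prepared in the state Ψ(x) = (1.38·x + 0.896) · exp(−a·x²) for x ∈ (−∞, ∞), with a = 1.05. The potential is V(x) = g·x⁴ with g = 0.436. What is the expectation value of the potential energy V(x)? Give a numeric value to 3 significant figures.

0.181

⟨V⟩ = ∫ V(x)·|Ψ|² dx / ∫|Ψ|² dx.
Expand each integrand as polynomial × e^(−2ax²) and use ∫x^(2j)·e^(−2ax²) dx = (2j−1)!!/(4a)^j · √(π/(2a)), odd powers → 0; here √(π/(2a)) = 1.2231.
State is unnormalized: ∫|Ψ|² dx = 1.5365, and ∫Ψ*·V(x)·Ψ dx = 0.27842, so ⟨V⟩ = 0.27842 / 1.5365.
⟨V⟩ = 0.18120.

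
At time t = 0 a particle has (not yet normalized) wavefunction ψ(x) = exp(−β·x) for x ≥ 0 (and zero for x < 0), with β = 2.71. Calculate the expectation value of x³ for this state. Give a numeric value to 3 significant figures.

⟨x³⟩ = ∫ x³·|ψ|² dx / ∫|ψ|² dx (integrals over the domain).
Every integrand reduces to terms xʲ·e^(−2βx) on [0, ∞); use ∫₀^∞ xʲ·e^(−2βx) dx = j!/(2β)^(j+1).
State is unnormalized: ∫|ψ|² dx = 0.18450, and ∫ψ*·x³·ψ dx = 0.0069527, so ⟨x³⟩ = 0.0069527 / 0.18450.
⟨x³⟩ = 0.037684.

0.0377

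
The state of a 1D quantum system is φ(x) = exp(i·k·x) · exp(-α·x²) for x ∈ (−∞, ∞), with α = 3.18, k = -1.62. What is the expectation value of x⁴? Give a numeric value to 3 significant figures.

⟨x⁴⟩ = ∫ x⁴·|φ|² dx / ∫|φ|² dx (integrals over the domain).
Gaussian moments: ∫x^(2j)·e^(−2αx²) dx = (2j−1)!!/(4α)^j · √(π/(2α)), odd powers integrate to 0; here √(π/(2α)) = 0.70282.
State is unnormalized: ∫|φ|² dx = 0.70282, and ∫φ*·x⁴·φ dx = 0.013031, so ⟨x⁴⟩ = 0.013031 / 0.70282.
⟨x⁴⟩ = 0.018542.

0.0185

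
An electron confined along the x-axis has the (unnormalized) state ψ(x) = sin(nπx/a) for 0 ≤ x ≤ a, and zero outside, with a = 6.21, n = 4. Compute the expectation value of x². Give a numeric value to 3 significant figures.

12.7

⟨x²⟩ = ∫ x²·|ψ|² dx / ∫|ψ|² dx (integrals over the domain).
With sin²θ = (1 − cos2θ)/2 on 0 ≤ x ≤ a: ∫sin²(nπx/a) dx = a/2, ∫x·sin²(nπx/a) dx = a²/4, ∫x²·sin²(nπx/a) dx = a³·(1/6 − 1/(4n²π²)); higher powers xᵏ the same way, integrating xᵏ·cos(2nπx/a) by parts.
State is unnormalized: ∫|ψ|² dx = 3.1050, and ∫ψ*·x²·ψ dx = 39.535, so ⟨x²⟩ = 39.535 / 3.1050.
⟨x²⟩ = 12.733.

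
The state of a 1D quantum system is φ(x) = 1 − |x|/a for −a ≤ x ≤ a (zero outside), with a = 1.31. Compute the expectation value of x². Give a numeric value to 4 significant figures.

⟨x²⟩ = ∫ x²·|φ|² dx / ∫|φ|² dx (integrals over the domain).
φ is even, so ∫ over [−a, a] = 2∫₀ᵃ with φ = 1 − x/a there: ∫₀ᵃ (1 − x/a)² dx = a/3, ∫₀ᵃ x²(1 − x/a)² dx = a³/30, ∫₀ᵃ x⁴(1 − x/a)² dx = a⁵/105.
State is unnormalized: ∫|φ|² dx = 0.87333, and ∫φ*·x²·φ dx = 0.14987, so ⟨x²⟩ = 0.14987 / 0.87333.
⟨x²⟩ = 0.17161.

0.1716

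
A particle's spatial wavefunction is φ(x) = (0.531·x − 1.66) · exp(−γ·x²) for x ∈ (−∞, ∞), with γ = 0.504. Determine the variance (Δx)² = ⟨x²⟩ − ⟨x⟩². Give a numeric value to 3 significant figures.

0.453

Compute ⟨x⟩ and ⟨x²⟩ separately, then (Δx)² = ⟨x²⟩ − ⟨x⟩².
Expand each integrand as polynomial × e^(−2γx²) and use ∫x^(2j)·e^(−2γx²) dx = (2j−1)!!/(4γ)^j · √(π/(2γ)), odd powers → 0; here √(π/(2γ)) = 1.7654.
Normalization: ∫|φ|² dx = 5.1117.
⟨x⟩ = -0.30201 and ⟨x²⟩ = 0.54395.
(Δx)² = 0.54395 − (-0.30201)² = 0.45274.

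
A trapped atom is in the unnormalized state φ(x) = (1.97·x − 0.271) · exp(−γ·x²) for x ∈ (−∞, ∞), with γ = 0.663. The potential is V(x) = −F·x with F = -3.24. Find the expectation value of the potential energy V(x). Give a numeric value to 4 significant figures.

-0.8488

⟨V⟩ = ∫ V(x)·|φ|² dx / ∫|φ|² dx.
Expand each integrand as polynomial × e^(−2γx²) and use ∫x^(2j)·e^(−2γx²) dx = (2j−1)!!/(4γ)^j · √(π/(2γ)), odd powers → 0; here √(π/(2γ)) = 1.5392.
State is unnormalized: ∫|φ|² dx = 2.3655, and ∫φ*·V(x)·φ dx = -2.0079, so ⟨V⟩ = -2.0079 / 2.3655.
⟨V⟩ = -0.84881.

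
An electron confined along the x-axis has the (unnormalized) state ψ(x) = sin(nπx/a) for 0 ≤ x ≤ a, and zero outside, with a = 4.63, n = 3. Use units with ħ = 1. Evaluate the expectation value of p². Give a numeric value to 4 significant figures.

p² ψ = −ħ² d²ψ/dx²; ⟨p²⟩ = −ħ² ∫ ψ*·ψ'' dx / ∫|ψ|² dx.
d/dx sin(nπx/a) = (nπ/a)·cos(nπx/a) and d²/dx² sin(nπx/a) = −(nπ/a)²·sin(nπx/a); on 0 ≤ x ≤ a, ∫sin²(nπx/a) dx = a/2 and ∫sin(nπx/a)·cos(nπx/a) dx = 0.
State is unnormalized: ∫|ψ|² dx = 2.3150, and ∫ψ*·(−ħ² ψ'') dx = 9.5925, so ⟨p²⟩ = 9.5925 / 2.3150.
⟨p²⟩ = 4.1436.

4.144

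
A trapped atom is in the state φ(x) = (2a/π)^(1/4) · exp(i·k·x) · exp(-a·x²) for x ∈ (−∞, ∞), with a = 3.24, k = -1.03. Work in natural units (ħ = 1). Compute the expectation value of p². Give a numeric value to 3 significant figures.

p² φ = −ħ² d²φ/dx²; ⟨p²⟩ = −ħ² ∫ φ*·φ'' dx.
Gaussian moments: ∫x^(2j)·e^(−2ax²) dx = (2j−1)!!/(4a)^j · √(π/(2a)), odd powers integrate to 0; here √(π/(2a)) = 0.69629. Derivatives: φ′ = (ik − 2ax)·φ, φ″ = ((ik − 2ax)² − 2a)·φ; the odd-in-x pieces drop out.
⟨p²⟩ = 4.3009.

4.30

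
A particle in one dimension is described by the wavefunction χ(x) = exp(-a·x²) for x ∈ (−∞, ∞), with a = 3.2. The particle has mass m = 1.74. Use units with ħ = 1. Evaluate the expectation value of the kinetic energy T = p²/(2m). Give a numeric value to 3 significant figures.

0.920

T = −(ħ²/2m) d²/dx², so ⟨T⟩ = −(ħ²/2m) ∫ χ*·χ'' dx / ∫|χ|² dx; with m = 1.74.
Gaussian moments: ∫x^(2j)·e^(−2ax²) dx = (2j−1)!!/(4a)^j · √(π/(2a)), odd powers integrate to 0; here √(π/(2a)) = 0.70062. Derivatives: d/dx e^(−ax²) = −2ax·e^(−ax²), d²/dx² e^(−ax²) = (4a²x² − 2a)·e^(−ax²).
State is unnormalized: ∫|χ|² dx = 0.70062, and ∫χ*·(−ħ²/2m · χ'') dx = 0.64425, so ⟨T⟩ = 0.64425 / 0.70062.
⟨T⟩ = 0.91954.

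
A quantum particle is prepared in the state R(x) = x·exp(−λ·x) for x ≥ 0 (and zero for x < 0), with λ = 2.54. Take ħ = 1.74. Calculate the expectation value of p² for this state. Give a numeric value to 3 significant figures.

p² R = −ħ² d²R/dx²; ⟨p²⟩ = −ħ² ∫ R*·R'' dx / ∫|R|² dx.
Differentiate x·exp(−λ·x) with the product rule; every integrand then reduces to terms xʲ·e^(−2λx) on [0, ∞), with ∫₀^∞ xʲ·e^(−2λx) dx = j!/(2λ)^(j+1).
State is unnormalized: ∫|R|² dx = 0.015256, and ∫R*·(−ħ² R'') dx = 0.29799, so ⟨p²⟩ = 0.29799 / 0.015256.
⟨p²⟩ = 19.533.

19.5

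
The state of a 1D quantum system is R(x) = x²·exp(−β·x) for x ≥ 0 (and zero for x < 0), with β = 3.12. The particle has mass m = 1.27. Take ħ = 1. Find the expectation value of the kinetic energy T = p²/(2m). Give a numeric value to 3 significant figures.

T = −(ħ²/2m) d²/dx², so ⟨T⟩ = −(ħ²/2m) ∫ R*·R'' dx / ∫|R|² dx; with m = 1.27.
Differentiate x²·exp(−β·x) with the product rule; every integrand then reduces to terms xʲ·e^(−2βx) on [0, ∞), with ∫₀^∞ xʲ·e^(−2βx) dx = j!/(2β)^(j+1).
State is unnormalized: ∫|R|² dx = 0.0025368, and ∫R*·(−ħ²/2m · R'') dx = 0.0032407, so ⟨T⟩ = 0.0032407 / 0.0025368.
⟨T⟩ = 1.2775.

1.28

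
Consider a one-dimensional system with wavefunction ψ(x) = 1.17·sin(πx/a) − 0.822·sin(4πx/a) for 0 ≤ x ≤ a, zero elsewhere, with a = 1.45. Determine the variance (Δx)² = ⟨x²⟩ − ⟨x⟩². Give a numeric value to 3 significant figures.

0.101

Compute ⟨x⟩ and ⟨x²⟩ separately, then (Δx)² = ⟨x²⟩ − ⟨x⟩².
On 0 ≤ x ≤ a (j ≠ l): ∫sin²(jπx/a) dx = a/2, ∫sin(jπx/a)·sin(lπx/a) dx = 0; diagonal moments ∫x·sin²(jπx/a) dx = a²/4, ∫x²·sin²(jπx/a) dx = a³·(1/6 − 1/(4j²π²)); cross terms ∫x·sin(jπx/a)·sin(lπx/a) dx = 0 for j + l even and −4jla²/(π²(j² − l²)²) for j + l odd, ∫x²·sin(jπx/a)·sin(lπx/a) dx = (−1)^(j+l)·4jla³/(π²(j² − l²)²); higher powers the same way via product-to-sum and parts.
Normalization: ∫|ψ|² dx = 1.4823.
⟨x⟩ = 0.74466 and ⟨x²⟩ = 0.65582.
(Δx)² = 0.65582 − (0.74466)² = 0.10131.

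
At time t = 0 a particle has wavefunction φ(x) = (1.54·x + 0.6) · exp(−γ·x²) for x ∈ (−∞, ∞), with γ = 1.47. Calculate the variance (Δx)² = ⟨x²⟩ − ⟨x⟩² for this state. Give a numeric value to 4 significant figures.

0.1803

Compute ⟨x⟩ and ⟨x²⟩ separately, then (Δx)² = ⟨x²⟩ − ⟨x⟩².
Expand each integrand as polynomial × e^(−2γx²) and use ∫x^(2j)·e^(−2γx²) dx = (2j−1)!!/(4γ)^j · √(π/(2γ)), odd powers → 0; here √(π/(2γ)) = 1.0337.
Normalization: ∫|φ|² dx = 0.78907.
⟨x⟩ = 0.41173 and ⟨x²⟩ = 0.34979.
(Δx)² = 0.34979 − (0.41173)² = 0.18027.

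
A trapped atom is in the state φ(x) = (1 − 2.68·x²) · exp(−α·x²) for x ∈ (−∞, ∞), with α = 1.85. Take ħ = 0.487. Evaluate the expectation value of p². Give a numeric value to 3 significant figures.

p² φ = −ħ² d²φ/dx²; ⟨p²⟩ = −ħ² ∫ φ*·φ'' dx / ∫|φ|² dx.
Expand each integrand as polynomial × e^(−2αx²) and use ∫x^(2j)·e^(−2αx²) dx = (2j−1)!!/(4α)^j · √(π/(2α)), odd powers → 0; here √(π/(2α)) = 0.92145. Differentiate with the product rule, d/dx e^(−αx²) = −2αx·e^(−αx²).
State is unnormalized: ∫|φ|² dx = 0.61660, and ∫φ*·(−ħ² φ'') dx = 1.0683, so ⟨p²⟩ = 1.0683 / 0.61660.
⟨p²⟩ = 1.7326.

1.73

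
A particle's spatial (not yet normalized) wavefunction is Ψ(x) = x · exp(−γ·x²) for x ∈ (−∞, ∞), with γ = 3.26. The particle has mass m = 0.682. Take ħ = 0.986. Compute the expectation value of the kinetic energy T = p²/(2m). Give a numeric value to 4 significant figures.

T = −(ħ²/2m) d²/dx², so ⟨T⟩ = −(ħ²/2m) ∫ Ψ*·Ψ'' dx / ∫|Ψ|² dx; with m = 0.682.
Expand each integrand as polynomial × e^(−2γx²) and use ∫x^(2j)·e^(−2γx²) dx = (2j−1)!!/(4γ)^j · √(π/(2γ)), odd powers → 0; here √(π/(2γ)) = 0.69415. Differentiate with the product rule, d/dx e^(−γx²) = −2γx·e^(−γx²).
State is unnormalized: ∫|Ψ|² dx = 0.053232, and ∫Ψ*·(−ħ²/2m · Ψ'') dx = 0.37107, so ⟨T⟩ = 0.37107 / 0.053232.
⟨T⟩ = 6.9707.

6.971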